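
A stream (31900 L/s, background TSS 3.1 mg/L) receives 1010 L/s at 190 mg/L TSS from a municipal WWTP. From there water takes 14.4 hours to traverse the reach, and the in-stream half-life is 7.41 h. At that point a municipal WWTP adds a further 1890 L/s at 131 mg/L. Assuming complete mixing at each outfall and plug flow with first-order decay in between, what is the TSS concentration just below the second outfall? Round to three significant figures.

9.29 mg/L

Conservation of mass: C = (31900·3.100 + 1010·190.0) / 32910 = 290800/32910 = 8.836 mg/L; combined flow 32910 L/s.
Half-life 7.41 h → k = ln 2 / 7.41 = 0.09354 h⁻¹ = 2.245 d⁻¹.
Decay over the reach: 8.836·exp(−kt) = 8.836·0.2600 = 2.297 mg/L.
At the second outfall, C = (32910·2.297 + 1890·131.0) / (32910 + 1890) = 9.287 mg/L.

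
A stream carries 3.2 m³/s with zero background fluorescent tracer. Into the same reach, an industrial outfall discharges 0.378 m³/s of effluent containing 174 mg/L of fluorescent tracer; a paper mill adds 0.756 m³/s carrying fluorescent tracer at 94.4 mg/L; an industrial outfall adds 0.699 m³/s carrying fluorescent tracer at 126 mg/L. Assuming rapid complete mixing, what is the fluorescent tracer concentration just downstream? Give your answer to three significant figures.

44.7 mg/L

Flow-weighted average: C = (3.200·0 + 0.3780·174.0 + 0.7560·94.40 + 0.6990·126.0) / 5.033 = 225.2/5.033 = 44.75 mg/L.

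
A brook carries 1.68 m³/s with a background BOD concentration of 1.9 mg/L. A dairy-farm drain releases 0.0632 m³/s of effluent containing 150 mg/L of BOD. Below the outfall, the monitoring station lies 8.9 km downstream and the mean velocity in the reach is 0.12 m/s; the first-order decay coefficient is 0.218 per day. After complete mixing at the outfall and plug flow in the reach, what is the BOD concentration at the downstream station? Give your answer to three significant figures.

Flow-weighted average: C = (1.680·1.900 + 0.06320·150.0) / 1.743 = 12.67/1.743 = 7.269 mg/L.
Travel time t = 8.9·1000 / 0.12 = 74170 s = 20.60 h.
First-order decay: C = 7.269·exp(−k·t) = 7.269·0.8293 = 6.029 mg/L.

6.03 mg/L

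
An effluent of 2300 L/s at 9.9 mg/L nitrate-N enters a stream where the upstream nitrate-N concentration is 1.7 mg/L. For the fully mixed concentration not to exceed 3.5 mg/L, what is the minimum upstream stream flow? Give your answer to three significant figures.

Set C_mix = 3.5: (Q·1.700 + 2300·9.900) / (Q + 2300) = 3.5
→ Q = 2300·(9.900 − 3.5)/(3.5 − 1.700) = 8178 L/s.

8180 L/s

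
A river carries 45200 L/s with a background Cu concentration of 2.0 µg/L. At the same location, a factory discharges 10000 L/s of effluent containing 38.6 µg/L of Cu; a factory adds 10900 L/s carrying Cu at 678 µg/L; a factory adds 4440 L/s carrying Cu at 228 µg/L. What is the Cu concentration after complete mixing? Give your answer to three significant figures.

Mixed concentration C = ΣQC/ΣQ = (45200·2.000 + 10000·38.60 + 10900·678.0 + 4440·228.0) / 70540 = 8879000/70540 = 125.9 µg/L.

126 µg/L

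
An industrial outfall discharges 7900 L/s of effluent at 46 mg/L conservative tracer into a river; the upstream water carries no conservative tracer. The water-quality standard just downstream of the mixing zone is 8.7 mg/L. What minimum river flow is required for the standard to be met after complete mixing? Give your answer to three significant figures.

Set C_mix = 8.7: (Q·0 + 7900·46.00) / (Q + 7900) = 8.7
→ Q = 7900·(46.00 − 8.7)/(8.7 − 0) = 33870 L/s.

33900 L/s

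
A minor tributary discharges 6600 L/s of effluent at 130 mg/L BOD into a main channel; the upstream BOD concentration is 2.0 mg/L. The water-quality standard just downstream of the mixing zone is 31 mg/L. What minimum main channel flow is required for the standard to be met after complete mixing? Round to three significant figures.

22500 L/s

Set C_mix = 31: (Q·2.000 + 6600·130.0) / (Q + 6600) = 31
→ Q = 6600·(130.0 − 31)/(31 − 2.000) = 22530 L/s.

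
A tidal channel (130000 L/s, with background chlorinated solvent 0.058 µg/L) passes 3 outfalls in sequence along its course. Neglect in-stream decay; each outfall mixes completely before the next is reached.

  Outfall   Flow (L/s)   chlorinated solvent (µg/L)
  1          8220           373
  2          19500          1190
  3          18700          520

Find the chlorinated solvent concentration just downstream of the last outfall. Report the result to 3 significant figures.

204 µg/L

After outfall 1: Q = 130000 + 8220 = 138200 L/s; C = (130000·0.05800 + 8220·373.0)/138200 = 22.24 µg/L.
After outfall 2: Q = 138200 + 19500 = 157700 L/s; C = (138200·22.24 + 19500·1190)/157700 = 166.6 µg/L.
After outfall 3: Q = 157700 + 18700 = 176400 L/s; C = (157700·166.6 + 18700·520.0)/176400 = 204.1 µg/L.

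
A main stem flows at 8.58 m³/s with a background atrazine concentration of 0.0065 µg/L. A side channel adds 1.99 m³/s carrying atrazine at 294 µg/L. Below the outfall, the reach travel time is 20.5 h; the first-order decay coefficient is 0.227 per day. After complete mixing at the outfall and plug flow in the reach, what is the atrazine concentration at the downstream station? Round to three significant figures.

45.6 µg/L

Mass balance: C = (8.580·0.006500 + 1.990·294.0) / 10.57 = 585.1/10.57 = 55.36 µg/L.
Decay over the reach: 55.36·exp(−kt) = 55.36·0.8237 = 45.60 µg/L.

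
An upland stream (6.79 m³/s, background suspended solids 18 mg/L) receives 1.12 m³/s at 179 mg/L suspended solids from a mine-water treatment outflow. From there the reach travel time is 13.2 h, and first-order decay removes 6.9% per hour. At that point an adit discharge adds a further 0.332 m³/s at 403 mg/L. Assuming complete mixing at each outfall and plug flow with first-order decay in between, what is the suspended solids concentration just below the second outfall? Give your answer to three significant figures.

31.5 mg/L

After mixing, C = (6.790·18.00 + 1.120·179.0) / 7.910 = 322.7/7.910 = 40.80 mg/L; combined flow 7.910 m³/s.
6.9%/h lost → k = −ln(1 − 0.069) = 0.07150 h⁻¹.
Applying C = C₀e^(−kt): 40.80 × 0.3892 = 15.88 mg/L.
At the second outfall, C = (7.910·15.88 + 0.3320·403.0) / (7.910 + 0.3320) = 31.47 mg/L.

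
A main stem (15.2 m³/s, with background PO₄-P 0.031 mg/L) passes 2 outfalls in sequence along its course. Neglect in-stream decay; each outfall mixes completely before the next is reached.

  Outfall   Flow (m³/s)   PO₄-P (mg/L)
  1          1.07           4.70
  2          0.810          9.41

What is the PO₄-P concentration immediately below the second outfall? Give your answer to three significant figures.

After outfall 1: Q = 15.20 + 1.070 = 16.27 m³/s; C = (15.20·0.03100 + 1.070·4.700)/16.27 = 0.3381 mg/L.
After outfall 2: Q = 16.27 + 0.8100 = 17.08 m³/s; C = (16.27·0.3381 + 0.8100·9.410)/17.08 = 0.7683 mg/L.

0.768 mg/L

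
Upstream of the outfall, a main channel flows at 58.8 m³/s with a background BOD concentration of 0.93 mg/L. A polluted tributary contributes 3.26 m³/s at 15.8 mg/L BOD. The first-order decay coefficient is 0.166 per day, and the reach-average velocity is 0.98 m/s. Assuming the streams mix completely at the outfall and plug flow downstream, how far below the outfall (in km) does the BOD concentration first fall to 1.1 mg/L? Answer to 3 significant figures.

225 km

Mixed concentration C = ΣQC/ΣQ = (58.80·0.9300 + 3.260·15.80) / 62.06 = 106.2/62.06 = 1.711 mg/L.
Set 1.711·exp(−k·t) = 1.1 → t = ln(1.711/1.1)/k = 230000 s = 63.88 h.
Distance = v·t = 0.98·230000 = 225400 m = 225.4 km.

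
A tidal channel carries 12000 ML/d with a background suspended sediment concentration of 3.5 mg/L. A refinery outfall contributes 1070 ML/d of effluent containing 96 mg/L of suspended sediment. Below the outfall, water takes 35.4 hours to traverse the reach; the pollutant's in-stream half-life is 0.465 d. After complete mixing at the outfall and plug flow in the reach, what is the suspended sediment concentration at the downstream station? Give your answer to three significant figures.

1.23 mg/L

Conservation of mass: C = (12000·3.500 + 1070·96.00) / 13070 = 144700/13070 = 11.07 mg/L.
Half-life 0.465 d → k = ln 2 / 0.465 = 1.491 d⁻¹.
First-order decay: C = 11.07·exp(−k·t) = 11.07·0.1109 = 1.228 mg/L.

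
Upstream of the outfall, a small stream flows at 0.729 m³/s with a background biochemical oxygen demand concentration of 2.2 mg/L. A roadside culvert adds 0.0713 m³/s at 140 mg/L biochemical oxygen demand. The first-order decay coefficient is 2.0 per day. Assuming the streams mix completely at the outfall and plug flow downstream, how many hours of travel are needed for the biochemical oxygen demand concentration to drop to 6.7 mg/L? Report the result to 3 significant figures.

9.25 h

Flow-weighted average: C = (0.7290·2.200 + 0.07130·140.0) / 0.8003 = 11.59/0.8003 = 14.48 mg/L.
14.48·exp(−k·t) = 6.7 → t = ln(14.48/6.7)/k = 33280 s = 9.245 h.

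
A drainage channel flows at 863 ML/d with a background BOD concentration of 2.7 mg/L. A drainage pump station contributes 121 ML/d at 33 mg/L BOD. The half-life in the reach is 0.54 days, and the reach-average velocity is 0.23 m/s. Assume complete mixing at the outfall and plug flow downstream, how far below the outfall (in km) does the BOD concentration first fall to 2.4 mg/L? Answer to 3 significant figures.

15.2 km

Flow-weighted average: C = (863.0·2.700 + 121.0·33.00) / 984.0 = 6323/984.0 = 6.426 mg/L.
Half-life 0.54 d → k = ln 2 / 0.54 = 1.284 d⁻¹.
Set 6.426·exp(−k·t) = 2.4 → t = ln(6.426/2.4)/k = 66290 s = 18.41 h.
Distance = v·t = 0.23·66290 = 15250 m = 15.25 km.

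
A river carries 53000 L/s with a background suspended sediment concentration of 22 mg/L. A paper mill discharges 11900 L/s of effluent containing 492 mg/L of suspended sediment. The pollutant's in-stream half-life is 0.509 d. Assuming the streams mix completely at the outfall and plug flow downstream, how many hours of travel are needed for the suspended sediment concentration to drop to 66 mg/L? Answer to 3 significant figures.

8.71 h

After mixing, C = (53000·22.00 + 11900·492.0) / 64900 = 7021000/64900 = 108.2 mg/L.
Half-life 0.509 d → k = ln 2 / 0.509 = 1.362 d⁻¹.
108.2·exp(−k·t) = 66 → t = ln(108.2/66)/k = 31350 s = 8.709 h.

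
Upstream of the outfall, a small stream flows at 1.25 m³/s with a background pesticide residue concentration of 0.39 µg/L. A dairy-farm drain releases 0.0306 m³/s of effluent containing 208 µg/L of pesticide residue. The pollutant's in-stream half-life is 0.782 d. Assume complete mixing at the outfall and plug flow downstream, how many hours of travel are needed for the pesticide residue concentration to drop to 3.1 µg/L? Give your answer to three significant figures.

Conservation of mass: C = (1.250·0.3900 + 0.03060·208.0) / 1.281 = 6.852/1.281 = 5.351 µg/L.
Half-life 0.782 d → k = ln 2 / 0.782 = 0.8864 d⁻¹.
5.351·exp(−k·t) = 3.1 → t = ln(5.351/3.1)/k = 53210 s = 14.78 h.

14.8 h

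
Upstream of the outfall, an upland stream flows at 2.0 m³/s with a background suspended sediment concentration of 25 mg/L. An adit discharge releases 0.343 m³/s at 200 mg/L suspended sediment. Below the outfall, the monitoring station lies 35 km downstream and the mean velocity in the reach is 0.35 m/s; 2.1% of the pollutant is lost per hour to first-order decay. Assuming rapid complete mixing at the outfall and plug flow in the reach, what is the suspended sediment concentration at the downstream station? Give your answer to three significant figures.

28.1 mg/L

Conservation of mass: C = (2.000·25.00 + 0.3430·200.0) / 2.343 = 118.6/2.343 = 50.62 mg/L.
Travel time t = 35·1000 / 0.35 = 100000 s = 27.78 h.
2.1%/h lost → k = −ln(1 − 0.021) = 0.02122 h⁻¹.
Applying C = C₀e^(−kt): 50.62 × 0.5546 = 28.07 mg/L.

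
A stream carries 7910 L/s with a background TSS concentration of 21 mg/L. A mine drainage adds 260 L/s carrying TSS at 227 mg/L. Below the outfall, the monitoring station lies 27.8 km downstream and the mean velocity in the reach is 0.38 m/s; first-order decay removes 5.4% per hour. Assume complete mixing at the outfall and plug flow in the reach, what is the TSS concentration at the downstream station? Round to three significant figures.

8.92 mg/L

Flow-weighted average: C = (7910·21.00 + 260.0·227.0) / 8170 = 225100/8170 = 27.56 mg/L.
Travel time t = 27.8·1000 / 0.38 = 73160 s = 20.32 h.
5.4%/h lost → k = −ln(1 − 0.054) = 0.05551 h⁻¹.
After decay, C = 27.56 × e^(−kt) = 27.56 × 0.3236 = 8.918 mg/L.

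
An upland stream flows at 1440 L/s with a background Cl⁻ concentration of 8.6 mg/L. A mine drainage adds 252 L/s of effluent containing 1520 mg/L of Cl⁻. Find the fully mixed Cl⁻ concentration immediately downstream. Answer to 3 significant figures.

After mixing, C = (1440·8.600 + 252.0·1520) / 1692 = 395400/1692 = 233.7 mg/L.

234 mg/L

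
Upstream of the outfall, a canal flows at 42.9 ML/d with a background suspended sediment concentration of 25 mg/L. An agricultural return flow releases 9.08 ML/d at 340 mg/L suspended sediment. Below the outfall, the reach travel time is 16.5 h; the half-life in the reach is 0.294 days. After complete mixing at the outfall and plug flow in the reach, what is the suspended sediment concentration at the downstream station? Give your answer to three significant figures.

Mass balance: C = (42.90·25.00 + 9.080·340.0) / 51.98 = 4160/51.98 = 80.03 mg/L.
Half-life 0.294 d → k = ln 2 / 0.294 = 2.358 d⁻¹.
Decay over the reach: 80.03·exp(−kt) = 80.03·0.1977 = 15.82 mg/L.

15.8 mg/L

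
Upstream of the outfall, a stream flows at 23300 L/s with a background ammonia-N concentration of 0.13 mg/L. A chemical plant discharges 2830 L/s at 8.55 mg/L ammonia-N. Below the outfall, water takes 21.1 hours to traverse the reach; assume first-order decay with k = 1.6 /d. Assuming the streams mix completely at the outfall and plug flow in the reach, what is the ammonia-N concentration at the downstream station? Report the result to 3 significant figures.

0.255 mg/L

After mixing, C = (23300·0.1300 + 2830·8.550) / 26130 = 27230/26130 = 1.042 mg/L.
First-order decay: C = 1.042·exp(−k·t) = 1.042·0.2450 = 0.2552 mg/L.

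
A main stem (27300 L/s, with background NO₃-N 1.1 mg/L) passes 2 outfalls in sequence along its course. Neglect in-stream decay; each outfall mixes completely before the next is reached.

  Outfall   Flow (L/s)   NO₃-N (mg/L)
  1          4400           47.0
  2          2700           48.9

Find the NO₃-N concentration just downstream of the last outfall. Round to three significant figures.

10.7 mg/L

Outfall 1: combined Q = 31700 L/s; C = (27300·1.100 + 4400·47.00)/31700 = 7.471 mg/L.
Outfall 2: combined Q = 34400 L/s; C = (31700·7.471 + 2700·48.90)/34400 = 10.72 mg/L.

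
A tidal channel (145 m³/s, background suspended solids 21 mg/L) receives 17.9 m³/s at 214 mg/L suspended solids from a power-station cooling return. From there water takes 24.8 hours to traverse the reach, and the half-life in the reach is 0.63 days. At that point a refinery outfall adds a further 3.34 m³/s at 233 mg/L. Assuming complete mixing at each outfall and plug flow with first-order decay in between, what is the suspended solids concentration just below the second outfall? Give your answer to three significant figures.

Conservation of mass: C = (145.0·21.00 + 17.90·214.0) / 162.9 = 6876/162.9 = 42.21 mg/L; combined flow 162.9 m³/s.
Half-life 0.63 d → k = ln 2 / 0.63 = 1.100 d⁻¹.
First-order decay: C = 42.21·exp(−k·t) = 42.21·0.3208 = 13.54 mg/L.
Second outfall: C = (162.9·13.54 + 3.340·233.0)/166.2 = 17.95 mg/L.

17.9 mg/L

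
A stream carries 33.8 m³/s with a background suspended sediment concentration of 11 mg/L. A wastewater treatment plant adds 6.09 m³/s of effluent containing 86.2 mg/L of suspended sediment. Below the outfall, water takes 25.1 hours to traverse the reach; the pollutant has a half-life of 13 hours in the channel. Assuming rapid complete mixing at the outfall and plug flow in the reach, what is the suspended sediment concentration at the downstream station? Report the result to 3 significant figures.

5.90 mg/L

Conservation of mass: C = (33.80·11.00 + 6.090·86.20) / 39.89 = 896.8/39.89 = 22.48 mg/L.
Half-life 13 h → k = ln 2 / 13 = 0.05332 h⁻¹ = 1.280 d⁻¹.
Applying C = C₀e^(−kt): 22.48 × 0.2623 = 5.896 mg/L.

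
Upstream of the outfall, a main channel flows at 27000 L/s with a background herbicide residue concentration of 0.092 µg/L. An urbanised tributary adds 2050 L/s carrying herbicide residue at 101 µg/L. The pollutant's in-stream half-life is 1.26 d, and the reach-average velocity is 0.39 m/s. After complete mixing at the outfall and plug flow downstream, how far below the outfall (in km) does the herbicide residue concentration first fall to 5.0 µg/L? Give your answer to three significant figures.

22.4 km

Mass balance: C = (27000·0.09200 + 2050·101.0) / 29050 = 209500/29050 = 7.213 µg/L.
Half-life 1.26 d → k = ln 2 / 1.26 = 0.5501 d⁻¹.
Set 7.213·exp(−k·t) = 5.0 → t = ln(7.213/5.0)/k = 57550 s = 15.99 h.
Distance = v·t = 0.39·57550 = 22440 m = 22.44 km.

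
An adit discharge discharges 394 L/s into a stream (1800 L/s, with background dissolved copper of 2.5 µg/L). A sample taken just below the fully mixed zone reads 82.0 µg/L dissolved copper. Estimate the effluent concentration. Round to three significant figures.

445 µg/L

Mass balance: 1800·2.500 + 394.0·Cₑ = 2194·82.00
→ Cₑ = (2194·82.00 − 1800·2.500) / 394.0 = 445.2 µg/L.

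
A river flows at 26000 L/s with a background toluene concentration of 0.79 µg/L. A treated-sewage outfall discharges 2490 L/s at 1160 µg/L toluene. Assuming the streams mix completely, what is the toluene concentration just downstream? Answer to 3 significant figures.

102 µg/L

Flow-weighted average: C = (26000·0.7900 + 2490·1160) / 28490 = 2909000/28490 = 102.1 µg/L.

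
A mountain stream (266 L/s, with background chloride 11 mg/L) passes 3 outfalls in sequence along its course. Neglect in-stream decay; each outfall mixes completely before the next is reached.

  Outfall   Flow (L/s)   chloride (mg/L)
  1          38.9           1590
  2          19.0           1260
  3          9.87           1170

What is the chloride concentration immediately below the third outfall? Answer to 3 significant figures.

Outfall 1: combined Q = 304.9 L/s; C = (266.0·11.00 + 38.90·1590)/304.9 = 212.5 mg/L.
Outfall 2: combined Q = 323.9 L/s; C = (304.9·212.5 + 19.00·1260)/323.9 = 273.9 mg/L.
Outfall 3: combined Q = 333.8 L/s; C = (323.9·273.9 + 9.870·1170)/333.8 = 300.4 mg/L.

300 mg/L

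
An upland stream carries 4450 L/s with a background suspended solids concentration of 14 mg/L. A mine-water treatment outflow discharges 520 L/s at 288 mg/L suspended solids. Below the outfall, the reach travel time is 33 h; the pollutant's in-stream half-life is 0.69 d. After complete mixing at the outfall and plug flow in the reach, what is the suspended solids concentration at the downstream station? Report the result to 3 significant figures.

10.7 mg/L

Conservation of mass: C = (4450·14.00 + 520.0·288.0) / 4970 = 212100/4970 = 42.67 mg/L.
Half-life 0.69 d → k = ln 2 / 0.69 = 1.005 d⁻¹.
Decay over the reach: 42.67·exp(−kt) = 42.67·0.2513 = 10.72 mg/L.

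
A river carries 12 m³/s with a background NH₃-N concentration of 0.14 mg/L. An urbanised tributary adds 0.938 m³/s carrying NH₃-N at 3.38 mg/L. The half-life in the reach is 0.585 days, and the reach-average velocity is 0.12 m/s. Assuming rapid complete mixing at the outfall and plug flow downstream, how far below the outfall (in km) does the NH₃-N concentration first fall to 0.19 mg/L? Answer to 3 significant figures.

Mixed concentration C = ΣQC/ΣQ = (12.00·0.1400 + 0.9380·3.380) / 12.94 = 4.850/12.94 = 0.3749 mg/L.
Half-life 0.585 d → k = ln 2 / 0.585 = 1.185 d⁻¹.
Set 0.3749·exp(−k·t) = 0.19 → t = ln(0.3749/0.19)/k = 49560 s = 13.77 h.
Distance = v·t = 0.12·49560 = 5947 m = 5.947 km.

5.95 km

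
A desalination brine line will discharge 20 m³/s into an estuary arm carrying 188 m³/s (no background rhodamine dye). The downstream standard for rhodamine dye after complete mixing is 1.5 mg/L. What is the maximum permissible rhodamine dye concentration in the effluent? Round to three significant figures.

At the limit, (Qr·Cr + Qe·Cₑ)/(Qr + Qe) = 1.5:
Cₑ = (208.0·1.5 − 188.0·0) / 20.00 = 15.60 mg/L.

15.6 mg/L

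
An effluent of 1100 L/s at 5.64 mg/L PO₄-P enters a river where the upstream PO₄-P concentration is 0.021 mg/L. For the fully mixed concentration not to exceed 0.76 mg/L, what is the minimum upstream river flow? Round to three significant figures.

7260 L/s

Set C_mix = 0.76: (Q·0.02100 + 1100·5.640) / (Q + 1100) = 0.76
→ Q = 1100·(5.640 − 0.76)/(0.76 − 0.02100) = 7264 L/s.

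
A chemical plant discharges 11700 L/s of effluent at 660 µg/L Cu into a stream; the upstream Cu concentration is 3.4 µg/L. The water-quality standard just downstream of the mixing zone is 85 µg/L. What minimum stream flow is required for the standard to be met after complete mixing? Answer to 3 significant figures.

Set C_mix = 85: (Q·3.400 + 11700·660.0) / (Q + 11700) = 85
→ Q = 11700·(660.0 − 85)/(85 − 3.400) = 82440 L/s.

82400 L/s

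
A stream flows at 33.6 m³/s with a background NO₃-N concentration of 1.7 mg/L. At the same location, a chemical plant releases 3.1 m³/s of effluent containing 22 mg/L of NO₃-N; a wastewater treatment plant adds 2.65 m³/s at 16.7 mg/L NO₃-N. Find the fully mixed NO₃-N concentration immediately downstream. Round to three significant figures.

4.31 mg/L

After mixing, C = (33.60·1.700 + 3.100·22.00 + 2.650·16.70) / 39.35 = 169.6/39.35 = 4.309 mg/L.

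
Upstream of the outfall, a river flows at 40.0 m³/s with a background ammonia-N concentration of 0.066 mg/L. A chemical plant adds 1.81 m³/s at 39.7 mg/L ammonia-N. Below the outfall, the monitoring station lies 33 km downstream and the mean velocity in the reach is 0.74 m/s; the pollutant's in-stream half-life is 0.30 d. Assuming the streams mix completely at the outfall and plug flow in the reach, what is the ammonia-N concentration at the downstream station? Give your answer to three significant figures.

Mixed concentration C = ΣQC/ΣQ = (40.00·0.06600 + 1.810·39.70) / 41.81 = 74.50/41.81 = 1.782 mg/L.
Travel time t = 33·1000 / 0.74 = 44590 s = 12.39 h.
Half-life 0.30 d → k = ln 2 / 0.30 = 2.310 d⁻¹.
Applying C = C₀e^(−kt): 1.782 × 0.3034 = 0.5407 mg/L.

0.541 mg/L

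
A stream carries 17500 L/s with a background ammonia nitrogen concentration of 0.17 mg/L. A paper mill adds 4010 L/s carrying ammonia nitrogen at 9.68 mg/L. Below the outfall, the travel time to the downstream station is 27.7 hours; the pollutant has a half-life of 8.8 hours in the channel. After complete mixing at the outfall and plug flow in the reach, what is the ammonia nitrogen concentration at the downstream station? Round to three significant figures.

Flow-weighted average: C = (17500·0.1700 + 4010·9.680) / 21510 = 41790/21510 = 1.943 mg/L.
Half-life 8.8 h → k = ln 2 / 8.8 = 0.07877 h⁻¹ = 1.890 d⁻¹.
Applying C = C₀e^(−kt): 1.943 × 0.1128 = 0.2192 mg/L.

0.219 mg/L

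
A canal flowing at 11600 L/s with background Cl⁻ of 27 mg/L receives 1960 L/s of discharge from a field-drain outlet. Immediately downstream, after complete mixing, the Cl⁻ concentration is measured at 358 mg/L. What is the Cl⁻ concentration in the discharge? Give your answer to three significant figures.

Mass balance: 11600·27.00 + 1960·Cₑ = 13560·358.0
→ Cₑ = (13560·358.0 − 11600·27.00) / 1960 = 2317 mg/L.

2320 mg/L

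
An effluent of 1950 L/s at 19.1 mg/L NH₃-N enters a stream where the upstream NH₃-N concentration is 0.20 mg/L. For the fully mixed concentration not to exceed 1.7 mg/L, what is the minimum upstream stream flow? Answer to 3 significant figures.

Set C_mix = 1.7: (Q·0.2000 + 1950·19.10) / (Q + 1950) = 1.7
→ Q = 1950·(19.10 − 1.7)/(1.7 − 0.2000) = 22620 L/s.

22600 L/s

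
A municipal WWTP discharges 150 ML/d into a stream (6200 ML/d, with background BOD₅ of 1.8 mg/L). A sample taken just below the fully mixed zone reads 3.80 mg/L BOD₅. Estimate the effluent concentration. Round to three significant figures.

86.5 mg/L

Mass balance: 6200·1.800 + 150.0·Cₑ = 6350·3.800
→ Cₑ = (6350·3.800 − 6200·1.800) / 150.0 = 86.47 mg/L.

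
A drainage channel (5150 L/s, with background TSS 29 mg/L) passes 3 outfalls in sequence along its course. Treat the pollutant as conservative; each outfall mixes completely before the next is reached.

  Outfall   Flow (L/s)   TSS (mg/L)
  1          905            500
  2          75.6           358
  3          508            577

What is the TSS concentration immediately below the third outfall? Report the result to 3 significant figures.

139 mg/L

Outfall 1: combined Q = 6055 L/s; C = (5150·29.00 + 905.0·500.0)/6055 = 99.40 mg/L.
Outfall 2: combined Q = 6131 L/s; C = (6055·99.40 + 75.60·358.0)/6131 = 102.6 mg/L.
Outfall 3: combined Q = 6639 L/s; C = (6131·102.6 + 508.0·577.0)/6639 = 138.9 mg/L.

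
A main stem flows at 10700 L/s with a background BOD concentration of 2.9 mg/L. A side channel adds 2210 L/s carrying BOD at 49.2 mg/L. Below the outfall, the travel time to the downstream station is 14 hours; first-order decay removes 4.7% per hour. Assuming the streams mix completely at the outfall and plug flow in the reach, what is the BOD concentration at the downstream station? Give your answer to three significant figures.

Mass balance: C = (10700·2.900 + 2210·49.20) / 12910 = 139800/12910 = 10.83 mg/L.
4.7%/h lost → k = −ln(1 − 0.047) = 0.04814 h⁻¹.
After decay, C = 10.83 × e^(−kt) = 10.83 × 0.5097 = 5.518 mg/L.

5.52 mg/L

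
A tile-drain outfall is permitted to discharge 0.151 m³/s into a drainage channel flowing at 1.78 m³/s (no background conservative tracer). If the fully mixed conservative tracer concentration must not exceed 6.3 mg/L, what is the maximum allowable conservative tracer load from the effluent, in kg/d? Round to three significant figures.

Mass balance at the limit: 1.780·0 + 0.1510·Cₑ = 1.931·6.3 → Cₑ = 80.56 mg/L.
Load = 0.1510 m³/s × 80.56 g/m³ × 86 400 s/d = 1051 kg/d.

1050 kg/d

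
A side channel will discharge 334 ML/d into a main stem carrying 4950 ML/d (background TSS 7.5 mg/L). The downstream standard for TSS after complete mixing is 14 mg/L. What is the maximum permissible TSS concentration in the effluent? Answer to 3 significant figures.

At the limit, (Qr·Cr + Qe·Cₑ)/(Qr + Qe) = 14:
Cₑ = (5284·14 − 4950·7.500) / 334.0 = 110.3 mg/L.

110 mg/L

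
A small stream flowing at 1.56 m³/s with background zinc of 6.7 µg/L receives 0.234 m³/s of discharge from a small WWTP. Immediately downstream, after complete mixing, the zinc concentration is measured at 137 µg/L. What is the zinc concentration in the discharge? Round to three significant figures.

1010 µg/L

Mass balance: 1.560·6.700 + 0.2340·Cₑ = 1.794·137.0
→ Cₑ = (1.794·137.0 − 1.560·6.700) / 0.2340 = 1006 µg/L.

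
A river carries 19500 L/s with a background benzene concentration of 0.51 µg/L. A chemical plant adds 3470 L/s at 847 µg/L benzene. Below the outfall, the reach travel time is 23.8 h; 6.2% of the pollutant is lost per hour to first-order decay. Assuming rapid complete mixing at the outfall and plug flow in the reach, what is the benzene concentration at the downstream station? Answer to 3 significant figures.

Mixed concentration C = ΣQC/ΣQ = (19500·0.5100 + 3470·847.0) / 22970 = 2949000/22970 = 128.4 µg/L.
6.2%/h lost → k = −ln(1 − 0.062) = 0.06401 h⁻¹.
After decay, C = 128.4 × e^(−kt) = 128.4 × 0.2180 = 27.99 µg/L.

28.0 µg/L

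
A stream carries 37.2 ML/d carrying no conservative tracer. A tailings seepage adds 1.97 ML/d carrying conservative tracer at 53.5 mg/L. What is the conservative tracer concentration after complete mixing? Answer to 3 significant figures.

2.69 mg/L

Flow-weighted average: C = (37.20·0 + 1.970·53.50) / 39.17 = 105.4/39.17 = 2.691 mg/L.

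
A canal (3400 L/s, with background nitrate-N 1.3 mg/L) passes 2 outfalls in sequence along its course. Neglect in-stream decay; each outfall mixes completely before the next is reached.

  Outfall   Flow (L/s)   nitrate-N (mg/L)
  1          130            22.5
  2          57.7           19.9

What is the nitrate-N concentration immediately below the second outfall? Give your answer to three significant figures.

2.37 mg/L

Below outfall 1: Q → 3530 L/s, C = (3400·1.300 + 130.0·22.50)/3530 = 2.081 mg/L.
Below outfall 2: Q → 3588 L/s, C = (3530·2.081 + 57.70·19.90)/3588 = 2.367 mg/L.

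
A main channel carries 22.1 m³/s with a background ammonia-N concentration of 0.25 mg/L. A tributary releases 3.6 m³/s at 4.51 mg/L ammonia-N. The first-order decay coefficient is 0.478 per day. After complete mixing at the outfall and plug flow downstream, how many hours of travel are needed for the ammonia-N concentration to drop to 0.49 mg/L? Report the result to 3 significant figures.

After mixing, C = (22.10·0.2500 + 3.600·4.510) / 25.70 = 21.76/25.70 = 0.8467 mg/L.
0.8467·exp(−k·t) = 0.49 → t = ln(0.8467/0.49)/k = 98870 s = 27.46 h.

27.5 h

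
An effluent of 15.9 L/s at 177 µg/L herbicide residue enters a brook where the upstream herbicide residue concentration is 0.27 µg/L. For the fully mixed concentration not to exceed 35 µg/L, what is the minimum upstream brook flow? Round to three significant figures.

65.0 L/s

Set C_mix = 35: (Q·0.2700 + 15.90·177.0) / (Q + 15.90) = 35
→ Q = 15.90·(177.0 − 35)/(35 − 0.2700) = 65.01 L/s.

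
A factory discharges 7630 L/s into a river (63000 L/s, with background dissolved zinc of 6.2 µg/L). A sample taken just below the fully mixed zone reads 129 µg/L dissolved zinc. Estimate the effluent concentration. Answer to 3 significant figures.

1140 µg/L

Mass balance: 63000·6.200 + 7630·Cₑ = 70630·129.0
→ Cₑ = (70630·129.0 − 63000·6.200) / 7630 = 1143 µg/L.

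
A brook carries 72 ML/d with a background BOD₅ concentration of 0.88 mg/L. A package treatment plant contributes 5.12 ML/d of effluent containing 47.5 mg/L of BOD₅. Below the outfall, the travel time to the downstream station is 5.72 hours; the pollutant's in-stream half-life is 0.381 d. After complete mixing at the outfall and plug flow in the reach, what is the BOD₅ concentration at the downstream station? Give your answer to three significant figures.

2.58 mg/L

Conservation of mass: C = (72.00·0.8800 + 5.120·47.50) / 77.12 = 306.6/77.12 = 3.975 mg/L.
Half-life 0.381 d → k = ln 2 / 0.381 = 1.819 d⁻¹.
After decay, C = 3.975 × e^(−kt) = 3.975 × 0.6482 = 2.577 mg/L.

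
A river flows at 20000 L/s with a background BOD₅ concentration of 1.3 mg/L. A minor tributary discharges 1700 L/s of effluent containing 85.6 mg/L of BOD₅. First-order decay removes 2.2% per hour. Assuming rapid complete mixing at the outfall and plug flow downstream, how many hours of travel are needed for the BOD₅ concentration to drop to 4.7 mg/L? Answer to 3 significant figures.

23.4 h

Mass balance: C = (20000·1.300 + 1700·85.60) / 21700 = 171500/21700 = 7.904 mg/L.
2.2%/h lost → k = −ln(1 − 0.022) = 0.02225 h⁻¹.
7.904·exp(−k·t) = 4.7 → t = ln(7.904/4.7)/k = 84120 s = 23.37 h.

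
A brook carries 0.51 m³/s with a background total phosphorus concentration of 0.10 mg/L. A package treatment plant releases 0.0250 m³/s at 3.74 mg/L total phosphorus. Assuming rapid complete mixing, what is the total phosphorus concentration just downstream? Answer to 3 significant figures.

0.270 mg/L

After mixing, C = (0.5100·0.1000 + 0.02500·3.740) / 0.5350 = 0.1445/0.5350 = 0.2701 mg/L.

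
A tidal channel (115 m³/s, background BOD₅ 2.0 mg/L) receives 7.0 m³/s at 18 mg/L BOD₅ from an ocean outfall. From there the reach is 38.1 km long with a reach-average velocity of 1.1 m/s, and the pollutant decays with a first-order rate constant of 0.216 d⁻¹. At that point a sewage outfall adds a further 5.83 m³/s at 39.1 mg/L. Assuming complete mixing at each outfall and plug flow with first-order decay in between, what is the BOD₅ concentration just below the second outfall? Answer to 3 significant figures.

4.34 mg/L

Conservation of mass: C = (115.0·2.000 + 7.000·18.00) / 122.0 = 356.0/122.0 = 2.918 mg/L; combined flow 122.0 m³/s.
Travel time t = 38.1·1000 / 1.1 = 34640 s = 9.621 h.
Decay over the reach: 2.918·exp(−kt) = 2.918·0.9171 = 2.676 mg/L.
Second outfall: C = (122.0·2.676 + 5.830·39.10)/127.8 = 4.337 mg/L.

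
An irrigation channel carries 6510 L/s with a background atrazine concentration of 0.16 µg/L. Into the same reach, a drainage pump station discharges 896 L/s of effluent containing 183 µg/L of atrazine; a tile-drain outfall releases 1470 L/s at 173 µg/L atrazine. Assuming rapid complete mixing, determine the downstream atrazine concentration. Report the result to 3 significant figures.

Mass balance: C = (6510·0.1600 + 896.0·183.0 + 1470·173.0) / 8876 = 419300/8876 = 47.24 µg/L.

47.2 µg/L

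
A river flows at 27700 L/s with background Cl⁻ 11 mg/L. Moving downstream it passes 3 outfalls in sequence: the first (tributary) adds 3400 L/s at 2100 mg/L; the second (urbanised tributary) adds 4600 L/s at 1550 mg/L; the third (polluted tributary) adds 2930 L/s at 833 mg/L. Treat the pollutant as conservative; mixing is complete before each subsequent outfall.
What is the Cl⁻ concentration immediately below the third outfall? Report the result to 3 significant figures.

440 mg/L

After outfall 1: Q = 27700 + 3400 = 31100 L/s; C = (27700·11.00 + 3400·2100)/31100 = 239.4 mg/L.
After outfall 2: Q = 31100 + 4600 = 35700 L/s; C = (31100·239.4 + 4600·1550)/35700 = 408.3 mg/L.
After outfall 3: Q = 35700 + 2930 = 38630 L/s; C = (35700·408.3 + 2930·833.0)/38630 = 440.5 mg/L.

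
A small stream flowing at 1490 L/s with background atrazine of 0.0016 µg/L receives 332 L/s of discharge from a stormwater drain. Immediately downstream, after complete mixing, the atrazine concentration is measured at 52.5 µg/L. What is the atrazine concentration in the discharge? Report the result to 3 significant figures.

288 µg/L

Mass balance: 1490·0.001600 + 332.0·Cₑ = 1822·52.50
→ Cₑ = (1822·52.50 − 1490·0.001600) / 332.0 = 288.1 µg/L.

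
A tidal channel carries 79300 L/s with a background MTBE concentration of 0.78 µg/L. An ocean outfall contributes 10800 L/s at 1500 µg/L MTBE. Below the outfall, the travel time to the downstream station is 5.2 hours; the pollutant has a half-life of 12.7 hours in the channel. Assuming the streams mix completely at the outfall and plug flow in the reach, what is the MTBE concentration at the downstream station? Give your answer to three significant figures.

136 µg/L

Mass balance: C = (79300·0.7800 + 10800·1500) / 90100 = 16260000/90100 = 180.5 µg/L.
Half-life 12.7 h → k = ln 2 / 12.7 = 0.05458 h⁻¹ = 1.310 d⁻¹.
First-order decay: C = 180.5·exp(−k·t) = 180.5·0.7529 = 135.9 µg/L.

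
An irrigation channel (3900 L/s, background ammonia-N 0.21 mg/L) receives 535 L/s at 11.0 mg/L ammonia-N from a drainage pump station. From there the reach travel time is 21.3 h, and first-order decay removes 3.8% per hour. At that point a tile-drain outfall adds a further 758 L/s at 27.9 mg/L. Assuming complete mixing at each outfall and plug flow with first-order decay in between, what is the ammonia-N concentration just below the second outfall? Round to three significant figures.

Conservation of mass: C = (3900·0.2100 + 535.0·11.00) / 4435 = 6704/4435 = 1.512 mg/L; combined flow 4435 L/s.
3.8%/h lost → k = −ln(1 − 0.038) = 0.03874 h⁻¹.
Decay over the reach: 1.512·exp(−kt) = 1.512·0.4382 = 0.6623 mg/L.
At the second outfall, C = (4435·0.6623 + 758.0·27.90) / (4435 + 758.0) = 4.638 mg/L.

4.64 mg/L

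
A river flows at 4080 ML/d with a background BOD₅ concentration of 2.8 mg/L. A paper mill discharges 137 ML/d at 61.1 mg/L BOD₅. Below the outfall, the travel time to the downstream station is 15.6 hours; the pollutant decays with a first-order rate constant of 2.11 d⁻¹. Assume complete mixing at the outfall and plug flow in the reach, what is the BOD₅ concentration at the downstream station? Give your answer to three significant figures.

1.19 mg/L

Flow-weighted average: C = (4080·2.800 + 137.0·61.10) / 4217 = 19790/4217 = 4.694 mg/L.
Applying C = C₀e^(−kt): 4.694 × 0.2537 = 1.191 mg/L.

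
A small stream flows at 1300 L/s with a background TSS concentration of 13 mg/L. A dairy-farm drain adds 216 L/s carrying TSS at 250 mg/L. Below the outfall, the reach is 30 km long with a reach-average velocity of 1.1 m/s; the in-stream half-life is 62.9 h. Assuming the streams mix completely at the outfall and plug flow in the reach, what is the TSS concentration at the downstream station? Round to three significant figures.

43.0 mg/L

Mass balance: C = (1300·13.00 + 216.0·250.0) / 1516 = 70900/1516 = 46.77 mg/L.
Travel time t = 30·1000 / 1.1 = 27270 s = 7.576 h.
Half-life 62.9 h → k = ln 2 / 62.9 = 0.01102 h⁻¹ = 0.2645 d⁻¹.
After decay, C = 46.77 × e^(−kt) = 46.77 × 0.9199 = 43.02 mg/L.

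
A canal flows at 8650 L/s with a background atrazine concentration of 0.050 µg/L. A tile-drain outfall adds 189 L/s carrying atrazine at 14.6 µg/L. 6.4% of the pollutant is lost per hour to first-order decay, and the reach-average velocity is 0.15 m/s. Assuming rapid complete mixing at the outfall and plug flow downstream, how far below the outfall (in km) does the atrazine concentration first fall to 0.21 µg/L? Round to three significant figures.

4.43 km

After mixing, C = (8650·0.05000 + 189.0·14.60) / 8839 = 3192/8839 = 0.3611 µg/L.
6.4%/h lost → k = −ln(1 − 0.064) = 0.06614 h⁻¹.
Set 0.3611·exp(−k·t) = 0.21 → t = ln(0.3611/0.21)/k = 29510 s = 8.196 h.
Distance = v·t = 0.15·29510 = 4426 m = 4.426 km.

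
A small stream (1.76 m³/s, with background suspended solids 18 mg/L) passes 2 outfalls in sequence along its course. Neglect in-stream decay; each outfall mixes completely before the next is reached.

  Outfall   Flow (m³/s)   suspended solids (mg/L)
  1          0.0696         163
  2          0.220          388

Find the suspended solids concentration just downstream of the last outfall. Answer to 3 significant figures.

62.6 mg/L

After outfall 1: Q = 1.760 + 0.06960 = 1.830 m³/s; C = (1.760·18.00 + 0.06960·163.0)/1.830 = 23.52 mg/L.
After outfall 2: Q = 1.830 + 0.2200 = 2.050 m³/s; C = (1.830·23.52 + 0.2200·388.0)/2.050 = 62.64 mg/L.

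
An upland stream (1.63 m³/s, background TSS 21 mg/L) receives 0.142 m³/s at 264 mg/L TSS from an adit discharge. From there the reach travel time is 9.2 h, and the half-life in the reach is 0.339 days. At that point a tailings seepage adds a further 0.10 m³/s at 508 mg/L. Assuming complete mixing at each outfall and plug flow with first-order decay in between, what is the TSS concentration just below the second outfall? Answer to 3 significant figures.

44.6 mg/L

Mass balance: C = (1.630·21.00 + 0.1420·264.0) / 1.772 = 71.72/1.772 = 40.47 mg/L; combined flow 1.772 m³/s.
Half-life 0.339 d → k = ln 2 / 0.339 = 2.045 d⁻¹.
Applying C = C₀e^(−kt): 40.47 × 0.4567 = 18.48 mg/L.
Second outfall: C = (1.772·18.48 + 0.1000·508.0)/1.872 = 44.63 mg/L.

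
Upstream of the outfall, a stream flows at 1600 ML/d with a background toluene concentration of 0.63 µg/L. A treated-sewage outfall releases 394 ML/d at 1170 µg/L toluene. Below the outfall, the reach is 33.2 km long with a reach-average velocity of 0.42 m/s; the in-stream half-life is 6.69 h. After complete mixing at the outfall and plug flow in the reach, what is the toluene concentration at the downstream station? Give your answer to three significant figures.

Mass balance: C = (1600·0.6300 + 394.0·1170) / 1994 = 462000/1994 = 231.7 µg/L.
Travel time t = 33.2·1000 / 0.42 = 79050 s = 21.96 h.
Half-life 6.69 h → k = ln 2 / 6.69 = 0.1036 h⁻¹ = 2.487 d⁻¹.
Decay over the reach: 231.7·exp(−kt) = 231.7·0.1028 = 23.82 µg/L.

23.8 µg/L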